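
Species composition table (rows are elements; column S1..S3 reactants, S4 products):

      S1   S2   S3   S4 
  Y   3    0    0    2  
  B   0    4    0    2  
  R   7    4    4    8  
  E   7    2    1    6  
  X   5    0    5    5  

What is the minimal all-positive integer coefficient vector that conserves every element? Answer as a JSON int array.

Y: 4·3+3·0+2·0 = 12 | 6·2 = 12
B: 4·0+3·4+2·0 = 12 | 6·2 = 12
R: 4·7+3·4+2·4 = 48 | 6·8 = 48
E: 4·7+3·2+2·1 = 36 | 6·6 = 36
X: 4·5+3·0+2·5 = 30 | 6·5 = 30
gcd(4,3,2,6) = 1

Coefficients: [4, 3, 2, 6]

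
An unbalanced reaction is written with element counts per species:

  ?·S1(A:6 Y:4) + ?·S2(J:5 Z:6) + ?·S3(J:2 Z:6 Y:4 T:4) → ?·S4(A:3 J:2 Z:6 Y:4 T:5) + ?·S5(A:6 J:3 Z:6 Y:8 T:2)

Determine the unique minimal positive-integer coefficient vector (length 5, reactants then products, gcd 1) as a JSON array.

Coefficients: [4, 1, 4, 2, 3]

A: 4·6+1·0+4·0 = 24 | 2·3+3·6 = 24
J: 4·0+1·5+4·2 = 13 | 2·2+3·3 = 13
Z: 4·0+1·6+4·6 = 30 | 2·6+3·6 = 30
Y: 4·4+1·0+4·4 = 32 | 2·4+3·8 = 32
T: 4·0+1·0+4·4 = 16 | 2·5+3·2 = 16
gcd(4,1,4,2,3) = 1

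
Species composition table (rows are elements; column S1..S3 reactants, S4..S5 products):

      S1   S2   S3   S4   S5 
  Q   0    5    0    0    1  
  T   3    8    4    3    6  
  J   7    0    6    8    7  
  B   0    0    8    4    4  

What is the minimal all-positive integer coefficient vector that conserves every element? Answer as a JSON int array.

Coefficients: [5, 1, 4, 3, 5]

Q: 5·0+1·5+4·0 = 5 | 3·0+5·1 = 5
T: 5·3+1·8+4·4 = 39 | 3·3+5·6 = 39
J: 5·7+1·0+4·6 = 59 | 3·8+5·7 = 59
B: 5·0+1·0+4·8 = 32 | 3·4+5·4 = 32
gcd(5,1,4,3,5) = 1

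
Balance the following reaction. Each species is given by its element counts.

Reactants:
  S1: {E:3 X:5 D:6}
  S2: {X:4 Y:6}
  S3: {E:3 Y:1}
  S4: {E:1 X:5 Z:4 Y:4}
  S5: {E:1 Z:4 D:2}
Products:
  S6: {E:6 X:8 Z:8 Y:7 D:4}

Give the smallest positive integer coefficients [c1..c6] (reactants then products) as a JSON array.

Coefficients: [1, 1, 3, 3, 3, 3]

E: 1·3+1·0+3·3+3·1+3·1 = 18 | 3·6 = 18
X: 1·5+1·4+3·0+3·5+3·0 = 24 | 3·8 = 24
Z: 1·0+1·0+3·0+3·4+3·4 = 24 | 3·8 = 24
Y: 1·0+1·6+3·1+3·4+3·0 = 21 | 3·7 = 21
D: 1·6+1·0+3·0+3·0+3·2 = 12 | 3·4 = 12
gcd(1,1,3,3,3,3) = 1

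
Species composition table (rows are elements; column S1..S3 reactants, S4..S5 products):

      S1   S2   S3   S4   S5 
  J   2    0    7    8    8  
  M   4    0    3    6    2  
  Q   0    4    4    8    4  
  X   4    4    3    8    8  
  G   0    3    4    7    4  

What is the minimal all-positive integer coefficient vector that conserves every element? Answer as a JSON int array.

Coefficients: [2, 3, 4, 3, 1]

J: 2·2+3·0+4·7 = 32 | 3·8+1·8 = 32
M: 2·4+3·0+4·3 = 20 | 3·6+1·2 = 20
Q: 2·0+3·4+4·4 = 28 | 3·8+1·4 = 28
X: 2·4+3·4+4·3 = 32 | 3·8+1·8 = 32
G: 2·0+3·3+4·4 = 25 | 3·7+1·4 = 25
gcd(2,3,4,3,1) = 1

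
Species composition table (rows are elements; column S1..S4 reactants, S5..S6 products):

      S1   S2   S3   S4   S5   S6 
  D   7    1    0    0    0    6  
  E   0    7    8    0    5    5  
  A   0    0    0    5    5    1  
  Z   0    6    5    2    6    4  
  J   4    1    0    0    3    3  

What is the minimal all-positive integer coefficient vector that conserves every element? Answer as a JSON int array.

Coefficients: [4, 2, 2, 2, 1, 5]

D: 4·7+2·1+2·0+2·0 = 30 | 1·0+5·6 = 30
E: 4·0+2·7+2·8+2·0 = 30 | 1·5+5·5 = 30
A: 4·0+2·0+2·0+2·5 = 10 | 1·5+5·1 = 10
Z: 4·0+2·6+2·5+2·2 = 26 | 1·6+5·4 = 26
J: 4·4+2·1+2·0+2·0 = 18 | 1·3+5·3 = 18
gcd(4,2,2,2,1,5) = 1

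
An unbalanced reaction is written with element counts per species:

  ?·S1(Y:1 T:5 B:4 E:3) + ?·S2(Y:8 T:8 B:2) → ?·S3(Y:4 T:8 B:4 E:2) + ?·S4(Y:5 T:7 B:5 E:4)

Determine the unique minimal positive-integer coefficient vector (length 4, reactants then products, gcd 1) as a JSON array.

Y: 6·1+3·8 = 30 | 5·4+2·5 = 30
T: 6·5+3·8 = 54 | 5·8+2·7 = 54
B: 6·4+3·2 = 30 | 5·4+2·5 = 30
E: 6·3+3·0 = 18 | 5·2+2·4 = 18
gcd(6,3,5,2) = 1

Coefficients: [6, 3, 5, 2]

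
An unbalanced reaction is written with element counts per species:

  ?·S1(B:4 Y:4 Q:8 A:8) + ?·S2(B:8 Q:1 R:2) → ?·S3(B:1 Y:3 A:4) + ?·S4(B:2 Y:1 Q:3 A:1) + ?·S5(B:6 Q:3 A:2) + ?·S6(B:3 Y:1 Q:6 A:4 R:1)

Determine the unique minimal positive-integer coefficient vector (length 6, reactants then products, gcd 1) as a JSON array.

Coefficients: [5, 2, 4, 4, 2, 4]

B: 5·4+2·8 = 36 | 4·1+4·2+2·6+4·3 = 36
Y: 5·4+2·0 = 20 | 4·3+4·1+2·0+4·1 = 20
Q: 5·8+2·1 = 42 | 4·0+4·3+2·3+4·6 = 42
A: 5·8+2·0 = 40 | 4·4+4·1+2·2+4·4 = 40
R: 5·0+2·2 = 4 | 4·0+4·0+2·0+4·1 = 4
gcd(5,2,4,4,2,4) = 1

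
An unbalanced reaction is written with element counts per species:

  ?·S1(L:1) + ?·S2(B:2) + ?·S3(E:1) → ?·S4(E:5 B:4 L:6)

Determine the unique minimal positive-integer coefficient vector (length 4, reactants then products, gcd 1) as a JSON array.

E: 6·0+2·0+5·1 = 5 | 1·5 = 5
B: 6·0+2·2+5·0 = 4 | 1·4 = 4
L: 6·1+2·0+5·0 = 6 | 1·6 = 6
gcd(6,2,5,1) = 1

Coefficients: [6, 2, 5, 1]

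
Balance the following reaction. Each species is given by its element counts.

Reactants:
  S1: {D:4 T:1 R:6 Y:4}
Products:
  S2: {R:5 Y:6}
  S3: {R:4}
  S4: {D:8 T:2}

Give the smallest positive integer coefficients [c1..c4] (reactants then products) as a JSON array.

D: 6·4 = 24 | 4·0+4·0+3·8 = 24
T: 6·1 = 6 | 4·0+4·0+3·2 = 6
R: 6·6 = 36 | 4·5+4·4+3·0 = 36
Y: 6·4 = 24 | 4·6+4·0+3·0 = 24
gcd(6,4,4,3) = 1

Coefficients: [6, 4, 4, 3]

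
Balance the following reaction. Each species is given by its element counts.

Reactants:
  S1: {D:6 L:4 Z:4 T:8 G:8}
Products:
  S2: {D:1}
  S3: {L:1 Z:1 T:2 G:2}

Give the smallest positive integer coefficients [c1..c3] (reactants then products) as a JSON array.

D: 1·6 = 6 | 6·1+4·0 = 6
L: 1·4 = 4 | 6·0+4·1 = 4
Z: 1·4 = 4 | 6·0+4·1 = 4
T: 1·8 = 8 | 6·0+4·2 = 8
G: 1·8 = 8 | 6·0+4·2 = 8
gcd(1,6,4) = 1

Coefficients: [1, 6, 4]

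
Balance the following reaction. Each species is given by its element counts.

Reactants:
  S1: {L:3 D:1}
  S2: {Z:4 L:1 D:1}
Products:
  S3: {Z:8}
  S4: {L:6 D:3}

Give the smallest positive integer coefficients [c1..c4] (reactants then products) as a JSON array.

Z: 6·0+6·4 = 24 | 3·8+4·0 = 24
L: 6·3+6·1 = 24 | 3·0+4·6 = 24
D: 6·1+6·1 = 12 | 3·0+4·3 = 12
gcd(6,6,3,4) = 1

Coefficients: [6, 6, 3, 4]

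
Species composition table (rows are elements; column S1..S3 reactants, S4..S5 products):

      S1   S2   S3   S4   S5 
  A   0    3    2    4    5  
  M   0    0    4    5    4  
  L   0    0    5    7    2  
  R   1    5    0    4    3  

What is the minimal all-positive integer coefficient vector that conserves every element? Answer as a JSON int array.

Coefficients: [4, 3, 6, 4, 1]

A: 4·0+3·3+6·2 = 21 | 4·4+1·5 = 21
M: 4·0+3·0+6·4 = 24 | 4·5+1·4 = 24
L: 4·0+3·0+6·5 = 30 | 4·7+1·2 = 30
R: 4·1+3·5+6·0 = 19 | 4·4+1·3 = 19
gcd(4,3,6,4,1) = 1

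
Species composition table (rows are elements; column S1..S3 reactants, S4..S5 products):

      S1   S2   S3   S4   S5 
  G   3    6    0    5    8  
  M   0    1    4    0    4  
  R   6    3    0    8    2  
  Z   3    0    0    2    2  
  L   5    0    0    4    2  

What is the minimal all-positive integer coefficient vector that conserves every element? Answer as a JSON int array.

G: 4·3+4·6+1·0 = 36 | 4·5+2·8 = 36
M: 4·0+4·1+1·4 = 8 | 4·0+2·4 = 8
R: 4·6+4·3+1·0 = 36 | 4·8+2·2 = 36
Z: 4·3+4·0+1·0 = 12 | 4·2+2·2 = 12
L: 4·5+4·0+1·0 = 20 | 4·4+2·2 = 20
gcd(4,4,1,4,2) = 1

Coefficients: [4, 4, 1, 4, 2]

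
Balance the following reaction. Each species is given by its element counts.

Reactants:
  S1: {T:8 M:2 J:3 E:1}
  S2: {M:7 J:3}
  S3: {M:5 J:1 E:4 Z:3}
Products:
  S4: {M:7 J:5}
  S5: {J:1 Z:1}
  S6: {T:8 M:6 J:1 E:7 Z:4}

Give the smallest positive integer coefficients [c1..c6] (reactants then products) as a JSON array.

Coefficients: [4, 1, 6, 3, 2, 4]

T: 4·8+1·0+6·0 = 32 | 3·0+2·0+4·8 = 32
M: 4·2+1·7+6·5 = 45 | 3·7+2·0+4·6 = 45
J: 4·3+1·3+6·1 = 21 | 3·5+2·1+4·1 = 21
E: 4·1+1·0+6·4 = 28 | 3·0+2·0+4·7 = 28
Z: 4·0+1·0+6·3 = 18 | 3·0+2·1+4·4 = 18
gcd(4,1,6,3,2,4) = 1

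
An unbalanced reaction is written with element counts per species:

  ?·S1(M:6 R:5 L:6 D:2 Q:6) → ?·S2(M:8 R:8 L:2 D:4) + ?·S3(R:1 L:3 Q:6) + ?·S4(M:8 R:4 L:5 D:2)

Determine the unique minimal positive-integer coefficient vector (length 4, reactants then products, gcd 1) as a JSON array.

Coefficients: [4, 1, 4, 2]

M: 4·6 = 24 | 1·8+4·0+2·8 = 24
R: 4·5 = 20 | 1·8+4·1+2·4 = 20
L: 4·6 = 24 | 1·2+4·3+2·5 = 24
D: 4·2 = 8 | 1·4+4·0+2·2 = 8
Q: 4·6 = 24 | 1·0+4·6+2·0 = 24
gcd(4,1,4,2) = 1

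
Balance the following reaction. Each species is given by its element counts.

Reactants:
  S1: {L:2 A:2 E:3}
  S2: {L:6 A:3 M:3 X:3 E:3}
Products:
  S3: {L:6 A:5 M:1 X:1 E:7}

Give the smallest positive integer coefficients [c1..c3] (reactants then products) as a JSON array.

L: 6·2+1·6 = 18 | 3·6 = 18
A: 6·2+1·3 = 15 | 3·5 = 15
M: 6·0+1·3 = 3 | 3·1 = 3
X: 6·0+1·3 = 3 | 3·1 = 3
E: 6·3+1·3 = 21 | 3·7 = 21
gcd(6,1,3) = 1

Coefficients: [6, 1, 3]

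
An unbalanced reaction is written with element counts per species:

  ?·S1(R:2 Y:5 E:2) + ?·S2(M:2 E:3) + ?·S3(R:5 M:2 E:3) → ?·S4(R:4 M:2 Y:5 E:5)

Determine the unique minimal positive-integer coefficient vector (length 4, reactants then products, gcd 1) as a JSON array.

Coefficients: [5, 3, 2, 5]

R: 5·2+3·0+2·5 = 20 | 5·4 = 20
M: 5·0+3·2+2·2 = 10 | 5·2 = 10
Y: 5·5+3·0+2·0 = 25 | 5·5 = 25
E: 5·2+3·3+2·3 = 25 | 5·5 = 25
gcd(5,3,2,5) = 1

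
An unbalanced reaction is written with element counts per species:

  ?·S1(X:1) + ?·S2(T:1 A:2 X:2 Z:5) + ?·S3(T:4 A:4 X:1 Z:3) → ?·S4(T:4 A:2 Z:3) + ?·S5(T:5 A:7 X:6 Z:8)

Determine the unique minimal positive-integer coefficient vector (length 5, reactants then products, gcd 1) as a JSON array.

T: 5·0+2·1+3·4 = 14 | 1·4+2·5 = 14
A: 5·0+2·2+3·4 = 16 | 1·2+2·7 = 16
X: 5·1+2·2+3·1 = 12 | 1·0+2·6 = 12
Z: 5·0+2·5+3·3 = 19 | 1·3+2·8 = 19
gcd(5,2,3,1,2) = 1

Coefficients: [5, 2, 3, 1, 2]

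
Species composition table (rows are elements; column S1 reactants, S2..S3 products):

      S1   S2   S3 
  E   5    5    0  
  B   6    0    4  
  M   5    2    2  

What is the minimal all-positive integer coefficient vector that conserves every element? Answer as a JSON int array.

E: 2·5 = 10 | 2·5+3·0 = 10
B: 2·6 = 12 | 2·0+3·4 = 12
M: 2·5 = 10 | 2·2+3·2 = 10
gcd(2,2,3) = 1

Coefficients: [2, 2, 3]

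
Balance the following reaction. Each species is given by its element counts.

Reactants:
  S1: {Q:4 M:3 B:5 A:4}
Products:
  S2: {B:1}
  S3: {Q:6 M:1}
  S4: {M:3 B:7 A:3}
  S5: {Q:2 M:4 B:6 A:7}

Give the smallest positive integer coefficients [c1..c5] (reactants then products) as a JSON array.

Q: 6·4 = 24 | 5·0+3·6+1·0+3·2 = 24
M: 6·3 = 18 | 5·0+3·1+1·3+3·4 = 18
B: 6·5 = 30 | 5·1+3·0+1·7+3·6 = 30
A: 6·4 = 24 | 5·0+3·0+1·3+3·7 = 24
gcd(6,5,3,1,3) = 1

Coefficients: [6, 5, 3, 1, 3]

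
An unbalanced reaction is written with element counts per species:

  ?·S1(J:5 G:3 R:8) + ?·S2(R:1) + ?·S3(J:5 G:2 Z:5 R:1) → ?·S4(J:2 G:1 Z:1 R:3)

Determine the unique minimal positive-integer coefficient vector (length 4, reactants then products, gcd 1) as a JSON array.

J: 1·5+6·0+1·5 = 10 | 5·2 = 10
G: 1·3+6·0+1·2 = 5 | 5·1 = 5
Z: 1·0+6·0+1·5 = 5 | 5·1 = 5
R: 1·8+6·1+1·1 = 15 | 5·3 = 15
gcd(1,6,1,5) = 1

Coefficients: [1, 6, 1, 5]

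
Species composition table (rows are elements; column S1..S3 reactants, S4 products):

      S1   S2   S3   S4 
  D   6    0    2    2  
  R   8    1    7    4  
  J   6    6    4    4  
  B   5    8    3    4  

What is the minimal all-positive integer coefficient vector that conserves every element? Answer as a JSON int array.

Coefficients: [1, 1, 1, 4]

D: 1·6+1·0+1·2 = 8 | 4·2 = 8
R: 1·8+1·1+1·7 = 16 | 4·4 = 16
J: 1·6+1·6+1·4 = 16 | 4·4 = 16
B: 1·5+1·8+1·3 = 16 | 4·4 = 16
gcd(1,1,1,4) = 1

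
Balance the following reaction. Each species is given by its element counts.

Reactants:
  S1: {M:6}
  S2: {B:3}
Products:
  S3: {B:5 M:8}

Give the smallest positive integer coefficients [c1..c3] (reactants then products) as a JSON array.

B: 4·0+5·3 = 15 | 3·5 = 15
M: 4·6+5·0 = 24 | 3·8 = 24
gcd(4,5,3) = 1

Coefficients: [4, 5, 3]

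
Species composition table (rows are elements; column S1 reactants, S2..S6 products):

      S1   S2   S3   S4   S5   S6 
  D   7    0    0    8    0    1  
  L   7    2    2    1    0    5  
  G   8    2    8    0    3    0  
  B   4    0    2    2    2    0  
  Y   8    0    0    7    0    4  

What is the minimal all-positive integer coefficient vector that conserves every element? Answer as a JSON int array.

D: 5·7 = 35 | 6·0+2·0+4·8+4·0+3·1 = 35
L: 5·7 = 35 | 6·2+2·2+4·1+4·0+3·5 = 35
G: 5·8 = 40 | 6·2+2·8+4·0+4·3+3·0 = 40
B: 5·4 = 20 | 6·0+2·2+4·2+4·2+3·0 = 20
Y: 5·8 = 40 | 6·0+2·0+4·7+4·0+3·4 = 40
gcd(5,6,2,4,4,3) = 1

Coefficients: [5, 6, 2, 4, 4, 3]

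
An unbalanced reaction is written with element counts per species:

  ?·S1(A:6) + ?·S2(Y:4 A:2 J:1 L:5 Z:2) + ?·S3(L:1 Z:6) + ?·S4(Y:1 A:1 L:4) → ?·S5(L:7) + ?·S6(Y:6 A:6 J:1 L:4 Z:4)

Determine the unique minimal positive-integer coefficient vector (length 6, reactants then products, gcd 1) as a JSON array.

Coefficients: [1, 3, 1, 6, 4, 3]

Y: 1·0+3·4+1·0+6·1 = 18 | 4·0+3·6 = 18
A: 1·6+3·2+1·0+6·1 = 18 | 4·0+3·6 = 18
J: 1·0+3·1+1·0+6·0 = 3 | 4·0+3·1 = 3
L: 1·0+3·5+1·1+6·4 = 40 | 4·7+3·4 = 40
Z: 1·0+3·2+1·6+6·0 = 12 | 4·0+3·4 = 12
gcd(1,3,1,6,4,3) = 1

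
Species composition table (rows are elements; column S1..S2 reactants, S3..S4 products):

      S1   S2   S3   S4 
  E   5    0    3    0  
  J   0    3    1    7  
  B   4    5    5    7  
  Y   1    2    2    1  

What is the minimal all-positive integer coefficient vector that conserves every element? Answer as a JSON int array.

Coefficients: [3, 4, 5, 1]

E: 3·5+4·0 = 15 | 5·3+1·0 = 15
J: 3·0+4·3 = 12 | 5·1+1·7 = 12
B: 3·4+4·5 = 32 | 5·5+1·7 = 32
Y: 3·1+4·2 = 11 | 5·2+1·1 = 11
gcd(3,4,5,1) = 1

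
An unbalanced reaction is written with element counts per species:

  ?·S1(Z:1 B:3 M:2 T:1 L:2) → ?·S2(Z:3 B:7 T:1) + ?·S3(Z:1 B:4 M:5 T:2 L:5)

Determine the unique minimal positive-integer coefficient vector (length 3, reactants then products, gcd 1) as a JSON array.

Z: 5·1 = 5 | 1·3+2·1 = 5
B: 5·3 = 15 | 1·7+2·4 = 15
M: 5·2 = 10 | 1·0+2·5 = 10
T: 5·1 = 5 | 1·1+2·2 = 5
L: 5·2 = 10 | 1·0+2·5 = 10
gcd(5,1,2) = 1

Coefficients: [5, 1, 2]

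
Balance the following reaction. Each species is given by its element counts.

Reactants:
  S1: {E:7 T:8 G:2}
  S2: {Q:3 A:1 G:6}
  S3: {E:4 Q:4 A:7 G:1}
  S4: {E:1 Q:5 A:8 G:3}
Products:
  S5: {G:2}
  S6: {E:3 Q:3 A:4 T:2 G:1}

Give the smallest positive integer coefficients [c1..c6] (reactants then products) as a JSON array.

Coefficients: [1, 1, 1, 1, 4, 4]

E: 1·7+1·0+1·4+1·1 = 12 | 4·0+4·3 = 12
Q: 1·0+1·3+1·4+1·5 = 12 | 4·0+4·3 = 12
A: 1·0+1·1+1·7+1·8 = 16 | 4·0+4·4 = 16
T: 1·8+1·0+1·0+1·0 = 8 | 4·0+4·2 = 8
G: 1·2+1·6+1·1+1·3 = 12 | 4·2+4·1 = 12
gcd(1,1,1,1,4,4) = 1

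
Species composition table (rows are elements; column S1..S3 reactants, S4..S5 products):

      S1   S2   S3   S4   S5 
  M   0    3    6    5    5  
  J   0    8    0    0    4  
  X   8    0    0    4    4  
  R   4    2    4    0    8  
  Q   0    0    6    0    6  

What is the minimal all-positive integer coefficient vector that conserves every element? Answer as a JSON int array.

M: 3·0+2·3+4·6 = 30 | 2·5+4·5 = 30
J: 3·0+2·8+4·0 = 16 | 2·0+4·4 = 16
X: 3·8+2·0+4·0 = 24 | 2·4+4·4 = 24
R: 3·4+2·2+4·4 = 32 | 2·0+4·8 = 32
Q: 3·0+2·0+4·6 = 24 | 2·0+4·6 = 24
gcd(3,2,4,2,4) = 1

Coefficients: [3, 2, 4, 2, 4]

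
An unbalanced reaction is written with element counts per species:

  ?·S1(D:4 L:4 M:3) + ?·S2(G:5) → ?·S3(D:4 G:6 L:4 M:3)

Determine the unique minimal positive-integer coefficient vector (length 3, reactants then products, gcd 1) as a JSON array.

D: 5·4+6·0 = 20 | 5·4 = 20
G: 5·0+6·5 = 30 | 5·6 = 30
L: 5·4+6·0 = 20 | 5·4 = 20
M: 5·3+6·0 = 15 | 5·3 = 15
gcd(5,6,5) = 1

Coefficients: [5, 6, 5]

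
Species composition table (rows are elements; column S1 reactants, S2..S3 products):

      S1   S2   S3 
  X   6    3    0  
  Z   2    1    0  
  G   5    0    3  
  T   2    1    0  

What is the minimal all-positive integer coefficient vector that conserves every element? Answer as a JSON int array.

Coefficients: [3, 6, 5]

X: 3·6 = 18 | 6·3+5·0 = 18
Z: 3·2 = 6 | 6·1+5·0 = 6
G: 3·5 = 15 | 6·0+5·3 = 15
T: 3·2 = 6 | 6·1+5·0 = 6
gcd(3,6,5) = 1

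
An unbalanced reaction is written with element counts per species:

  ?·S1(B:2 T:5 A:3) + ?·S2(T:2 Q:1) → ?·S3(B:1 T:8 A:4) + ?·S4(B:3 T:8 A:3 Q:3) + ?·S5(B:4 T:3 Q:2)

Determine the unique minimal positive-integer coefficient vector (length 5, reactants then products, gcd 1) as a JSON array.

Coefficients: [5, 5, 3, 1, 1]

B: 5·2+5·0 = 10 | 3·1+1·3+1·4 = 10
T: 5·5+5·2 = 35 | 3·8+1·8+1·3 = 35
A: 5·3+5·0 = 15 | 3·4+1·3+1·0 = 15
Q: 5·0+5·1 = 5 | 3·0+1·3+1·2 = 5
gcd(5,5,3,1,1) = 1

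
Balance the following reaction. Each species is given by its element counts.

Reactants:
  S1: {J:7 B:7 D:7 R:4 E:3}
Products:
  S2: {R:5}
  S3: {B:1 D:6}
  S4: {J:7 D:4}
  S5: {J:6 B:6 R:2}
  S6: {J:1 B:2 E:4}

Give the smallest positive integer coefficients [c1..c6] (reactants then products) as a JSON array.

Coefficients: [4, 2, 4, 1, 3, 3]

J: 4·7 = 28 | 2·0+4·0+1·7+3·6+3·1 = 28
B: 4·7 = 28 | 2·0+4·1+1·0+3·6+3·2 = 28
D: 4·7 = 28 | 2·0+4·6+1·4+3·0+3·0 = 28
R: 4·4 = 16 | 2·5+4·0+1·0+3·2+3·0 = 16
E: 4·3 = 12 | 2·0+4·0+1·0+3·0+3·4 = 12
gcd(4,2,4,1,3,3) = 1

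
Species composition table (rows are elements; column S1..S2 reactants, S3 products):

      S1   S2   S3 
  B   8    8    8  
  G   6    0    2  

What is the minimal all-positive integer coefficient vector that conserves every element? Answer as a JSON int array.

Coefficients: [1, 2, 3]

B: 1·8+2·8 = 24 | 3·8 = 24
G: 1·6+2·0 = 6 | 3·2 = 6
gcd(1,2,3) = 1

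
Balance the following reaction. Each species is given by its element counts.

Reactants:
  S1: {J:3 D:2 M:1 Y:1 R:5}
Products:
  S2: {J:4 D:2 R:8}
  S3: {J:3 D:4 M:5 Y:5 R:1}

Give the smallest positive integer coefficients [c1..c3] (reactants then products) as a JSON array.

Coefficients: [5, 3, 1]

J: 5·3 = 15 | 3·4+1·3 = 15
D: 5·2 = 10 | 3·2+1·4 = 10
M: 5·1 = 5 | 3·0+1·5 = 5
Y: 5·1 = 5 | 3·0+1·5 = 5
R: 5·5 = 25 | 3·8+1·1 = 25
gcd(5,3,1) = 1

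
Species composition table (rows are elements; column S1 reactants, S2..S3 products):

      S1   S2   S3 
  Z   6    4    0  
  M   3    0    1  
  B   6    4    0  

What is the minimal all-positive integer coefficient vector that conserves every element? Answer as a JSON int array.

Z: 2·6 = 12 | 3·4+6·0 = 12
M: 2·3 = 6 | 3·0+6·1 = 6
B: 2·6 = 12 | 3·4+6·0 = 12
gcd(2,3,6) = 1

Coefficients: [2, 3, 6]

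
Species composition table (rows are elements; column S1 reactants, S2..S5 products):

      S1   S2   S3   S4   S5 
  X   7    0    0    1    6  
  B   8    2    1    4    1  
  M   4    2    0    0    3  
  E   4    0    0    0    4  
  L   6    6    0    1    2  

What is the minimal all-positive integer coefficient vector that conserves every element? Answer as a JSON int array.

Coefficients: [2, 1, 4, 2, 2]

X: 2·7 = 14 | 1·0+4·0+2·1+2·6 = 14
B: 2·8 = 16 | 1·2+4·1+2·4+2·1 = 16
M: 2·4 = 8 | 1·2+4·0+2·0+2·3 = 8
E: 2·4 = 8 | 1·0+4·0+2·0+2·4 = 8
L: 2·6 = 12 | 1·6+4·0+2·1+2·2 = 12
gcd(2,1,4,2,2) = 1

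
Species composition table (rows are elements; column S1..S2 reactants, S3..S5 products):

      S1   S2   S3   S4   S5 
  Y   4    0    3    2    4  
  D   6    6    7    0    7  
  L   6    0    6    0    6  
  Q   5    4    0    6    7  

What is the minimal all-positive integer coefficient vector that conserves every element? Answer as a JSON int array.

Coefficients: [6, 1, 2, 1, 4]

Y: 6·4+1·0 = 24 | 2·3+1·2+4·4 = 24
D: 6·6+1·6 = 42 | 2·7+1·0+4·7 = 42
L: 6·6+1·0 = 36 | 2·6+1·0+4·6 = 36
Q: 6·5+1·4 = 34 | 2·0+1·6+4·7 = 34
gcd(6,1,2,1,4) = 1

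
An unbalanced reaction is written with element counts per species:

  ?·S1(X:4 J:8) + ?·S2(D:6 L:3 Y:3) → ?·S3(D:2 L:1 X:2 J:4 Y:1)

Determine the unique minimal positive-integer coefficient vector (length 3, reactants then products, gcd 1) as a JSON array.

Coefficients: [3, 2, 6]

D: 3·0+2·6 = 12 | 6·2 = 12
L: 3·0+2·3 = 6 | 6·1 = 6
X: 3·4+2·0 = 12 | 6·2 = 12
J: 3·8+2·0 = 24 | 6·4 = 24
Y: 3·0+2·3 = 6 | 6·1 = 6
gcd(3,2,6) = 1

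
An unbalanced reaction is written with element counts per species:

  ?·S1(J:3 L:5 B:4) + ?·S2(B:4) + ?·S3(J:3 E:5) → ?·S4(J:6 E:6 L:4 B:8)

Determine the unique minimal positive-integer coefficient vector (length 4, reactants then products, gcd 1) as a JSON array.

Coefficients: [4, 6, 6, 5]

J: 4·3+6·0+6·3 = 30 | 5·6 = 30
E: 4·0+6·0+6·5 = 30 | 5·6 = 30
L: 4·5+6·0+6·0 = 20 | 5·4 = 20
B: 4·4+6·4+6·0 = 40 | 5·8 = 40
gcd(4,6,6,5) = 1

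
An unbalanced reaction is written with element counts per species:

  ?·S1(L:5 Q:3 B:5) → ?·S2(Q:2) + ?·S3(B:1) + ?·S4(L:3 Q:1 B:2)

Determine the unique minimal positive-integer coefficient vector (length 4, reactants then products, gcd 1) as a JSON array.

Coefficients: [3, 2, 5, 5]

L: 3·5 = 15 | 2·0+5·0+5·3 = 15
Q: 3·3 = 9 | 2·2+5·0+5·1 = 9
B: 3·5 = 15 | 2·0+5·1+5·2 = 15
gcd(3,2,5,5) = 1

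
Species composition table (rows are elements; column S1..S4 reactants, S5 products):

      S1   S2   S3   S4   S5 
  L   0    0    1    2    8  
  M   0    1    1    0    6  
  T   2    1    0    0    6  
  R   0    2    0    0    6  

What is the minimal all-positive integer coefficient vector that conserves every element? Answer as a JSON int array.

L: 3·0+6·0+6·1+5·2 = 16 | 2·8 = 16
M: 3·0+6·1+6·1+5·0 = 12 | 2·6 = 12
T: 3·2+6·1+6·0+5·0 = 12 | 2·6 = 12
R: 3·0+6·2+6·0+5·0 = 12 | 2·6 = 12
gcd(3,6,6,5,2) = 1

Coefficients: [3, 6, 6, 5, 2]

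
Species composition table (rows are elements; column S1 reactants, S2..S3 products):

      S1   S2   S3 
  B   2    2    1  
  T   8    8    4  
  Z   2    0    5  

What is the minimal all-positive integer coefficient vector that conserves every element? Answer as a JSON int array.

B: 5·2 = 10 | 4·2+2·1 = 10
T: 5·8 = 40 | 4·8+2·4 = 40
Z: 5·2 = 10 | 4·0+2·5 = 10
gcd(5,4,2) = 1

Coefficients: [5, 4, 2]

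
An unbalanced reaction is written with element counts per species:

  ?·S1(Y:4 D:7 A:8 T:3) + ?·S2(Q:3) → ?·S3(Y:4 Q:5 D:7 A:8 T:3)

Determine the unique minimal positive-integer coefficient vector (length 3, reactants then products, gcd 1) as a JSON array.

Y: 3·4+5·0 = 12 | 3·4 = 12
Q: 3·0+5·3 = 15 | 3·5 = 15
D: 3·7+5·0 = 21 | 3·7 = 21
A: 3·8+5·0 = 24 | 3·8 = 24
T: 3·3+5·0 = 9 | 3·3 = 9
gcd(3,5,3) = 1

Coefficients: [3, 5, 3]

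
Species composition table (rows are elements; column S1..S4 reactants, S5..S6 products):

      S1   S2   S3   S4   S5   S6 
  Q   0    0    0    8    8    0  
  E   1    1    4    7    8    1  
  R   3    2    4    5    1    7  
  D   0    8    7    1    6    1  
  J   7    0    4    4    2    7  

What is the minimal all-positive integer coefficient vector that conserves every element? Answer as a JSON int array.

Coefficients: [4, 3, 1, 5, 5, 6]

Q: 4·0+3·0+1·0+5·8 = 40 | 5·8+6·0 = 40
E: 4·1+3·1+1·4+5·7 = 46 | 5·8+6·1 = 46
R: 4·3+3·2+1·4+5·5 = 47 | 5·1+6·7 = 47
D: 4·0+3·8+1·7+5·1 = 36 | 5·6+6·1 = 36
J: 4·7+3·0+1·4+5·4 = 52 | 5·2+6·7 = 52
gcd(4,3,1,5,5,6) = 1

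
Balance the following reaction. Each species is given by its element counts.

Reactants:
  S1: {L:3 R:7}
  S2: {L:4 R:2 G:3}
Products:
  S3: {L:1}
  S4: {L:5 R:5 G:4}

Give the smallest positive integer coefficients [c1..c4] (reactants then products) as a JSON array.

Coefficients: [1, 4, 4, 3]

L: 1·3+4·4 = 19 | 4·1+3·5 = 19
R: 1·7+4·2 = 15 | 4·0+3·5 = 15
G: 1·0+4·3 = 12 | 4·0+3·4 = 12
gcd(1,4,4,3) = 1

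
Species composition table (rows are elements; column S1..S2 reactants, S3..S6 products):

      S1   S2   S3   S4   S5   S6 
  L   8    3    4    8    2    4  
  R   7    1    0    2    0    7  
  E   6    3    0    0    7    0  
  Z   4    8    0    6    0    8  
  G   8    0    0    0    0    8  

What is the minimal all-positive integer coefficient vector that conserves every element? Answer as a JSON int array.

Coefficients: [5, 4, 1, 2, 6, 5]

L: 5·8+4·3 = 52 | 1·4+2·8+6·2+5·4 = 52
R: 5·7+4·1 = 39 | 1·0+2·2+6·0+5·7 = 39
E: 5·6+4·3 = 42 | 1·0+2·0+6·7+5·0 = 42
Z: 5·4+4·8 = 52 | 1·0+2·6+6·0+5·8 = 52
G: 5·8+4·0 = 40 | 1·0+2·0+6·0+5·8 = 40
gcd(5,4,1,2,6,5) = 1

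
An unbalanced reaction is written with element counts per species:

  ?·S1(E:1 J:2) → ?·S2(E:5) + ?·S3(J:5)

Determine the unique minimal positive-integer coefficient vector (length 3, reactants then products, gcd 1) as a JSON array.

Coefficients: [5, 1, 2]

E: 5·1 = 5 | 1·5+2·0 = 5
J: 5·2 = 10 | 1·0+2·5 = 10
gcd(5,1,2) = 1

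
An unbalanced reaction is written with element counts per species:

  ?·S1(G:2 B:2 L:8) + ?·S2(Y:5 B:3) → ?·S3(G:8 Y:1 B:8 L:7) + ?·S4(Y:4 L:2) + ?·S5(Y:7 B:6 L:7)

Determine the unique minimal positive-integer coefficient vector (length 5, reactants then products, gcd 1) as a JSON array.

Coefficients: [4, 6, 1, 2, 3]

G: 4·2+6·0 = 8 | 1·8+2·0+3·0 = 8
Y: 4·0+6·5 = 30 | 1·1+2·4+3·7 = 30
B: 4·2+6·3 = 26 | 1·8+2·0+3·6 = 26
L: 4·8+6·0 = 32 | 1·7+2·2+3·7 = 32
gcd(4,6,1,2,3) = 1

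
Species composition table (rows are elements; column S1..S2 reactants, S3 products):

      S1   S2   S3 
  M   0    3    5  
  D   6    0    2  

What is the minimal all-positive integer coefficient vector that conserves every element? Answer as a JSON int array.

M: 1·0+5·3 = 15 | 3·5 = 15
D: 1·6+5·0 = 6 | 3·2 = 6
gcd(1,5,3) = 1

Coefficients: [1, 5, 3]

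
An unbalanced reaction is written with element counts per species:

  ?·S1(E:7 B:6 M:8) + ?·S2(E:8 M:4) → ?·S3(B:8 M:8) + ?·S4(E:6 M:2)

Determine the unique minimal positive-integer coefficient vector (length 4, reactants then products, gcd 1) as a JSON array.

Coefficients: [4, 1, 3, 6]

E: 4·7+1·8 = 36 | 3·0+6·6 = 36
B: 4·6+1·0 = 24 | 3·8+6·0 = 24
M: 4·8+1·4 = 36 | 3·8+6·2 = 36
gcd(4,1,3,6) = 1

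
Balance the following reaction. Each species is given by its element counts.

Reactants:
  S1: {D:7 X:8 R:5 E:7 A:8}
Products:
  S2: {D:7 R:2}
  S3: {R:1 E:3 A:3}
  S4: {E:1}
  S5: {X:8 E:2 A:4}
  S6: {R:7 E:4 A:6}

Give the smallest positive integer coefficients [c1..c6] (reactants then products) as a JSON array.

Coefficients: [3, 3, 2, 5, 3, 1]

D: 3·7 = 21 | 3·7+2·0+5·0+3·0+1·0 = 21
X: 3·8 = 24 | 3·0+2·0+5·0+3·8+1·0 = 24
R: 3·5 = 15 | 3·2+2·1+5·0+3·0+1·7 = 15
E: 3·7 = 21 | 3·0+2·3+5·1+3·2+1·4 = 21
A: 3·8 = 24 | 3·0+2·3+5·0+3·4+1·6 = 24
gcd(3,3,2,5,3,1) = 1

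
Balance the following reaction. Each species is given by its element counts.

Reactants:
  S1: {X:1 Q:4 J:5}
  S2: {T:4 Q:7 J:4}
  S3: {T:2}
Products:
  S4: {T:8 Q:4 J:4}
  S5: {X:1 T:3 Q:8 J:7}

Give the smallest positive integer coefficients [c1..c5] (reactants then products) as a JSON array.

Coefficients: [6, 4, 5, 1, 6]

X: 6·1+4·0+5·0 = 6 | 1·0+6·1 = 6
T: 6·0+4·4+5·2 = 26 | 1·8+6·3 = 26
Q: 6·4+4·7+5·0 = 52 | 1·4+6·8 = 52
J: 6·5+4·4+5·0 = 46 | 1·4+6·7 = 46
gcd(6,4,5,1,6) = 1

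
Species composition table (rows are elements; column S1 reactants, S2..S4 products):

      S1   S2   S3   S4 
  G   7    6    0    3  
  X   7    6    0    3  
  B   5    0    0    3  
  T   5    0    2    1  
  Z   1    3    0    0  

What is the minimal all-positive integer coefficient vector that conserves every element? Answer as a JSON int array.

Coefficients: [3, 1, 5, 5]

G: 3·7 = 21 | 1·6+5·0+5·3 = 21
X: 3·7 = 21 | 1·6+5·0+5·3 = 21
B: 3·5 = 15 | 1·0+5·0+5·3 = 15
T: 3·5 = 15 | 1·0+5·2+5·1 = 15
Z: 3·1 = 3 | 1·3+5·0+5·0 = 3
gcd(3,1,5,5) = 1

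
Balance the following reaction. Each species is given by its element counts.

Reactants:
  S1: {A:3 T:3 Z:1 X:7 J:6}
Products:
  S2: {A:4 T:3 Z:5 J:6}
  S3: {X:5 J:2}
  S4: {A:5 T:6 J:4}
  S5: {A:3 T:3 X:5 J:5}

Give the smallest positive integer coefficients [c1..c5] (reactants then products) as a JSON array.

Coefficients: [5, 1, 5, 1, 2]

A: 5·3 = 15 | 1·4+5·0+1·5+2·3 = 15
T: 5·3 = 15 | 1·3+5·0+1·6+2·3 = 15
Z: 5·1 = 5 | 1·5+5·0+1·0+2·0 = 5
X: 5·7 = 35 | 1·0+5·5+1·0+2·5 = 35
J: 5·6 = 30 | 1·6+5·2+1·4+2·5 = 30
gcd(5,1,5,1,2) = 1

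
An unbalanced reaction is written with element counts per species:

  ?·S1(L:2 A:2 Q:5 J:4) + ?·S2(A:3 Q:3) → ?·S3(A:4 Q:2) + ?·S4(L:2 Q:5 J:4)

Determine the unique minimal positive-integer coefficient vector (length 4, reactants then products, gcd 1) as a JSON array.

Coefficients: [3, 2, 3, 3]

L: 3·2+2·0 = 6 | 3·0+3·2 = 6
A: 3·2+2·3 = 12 | 3·4+3·0 = 12
Q: 3·5+2·3 = 21 | 3·2+3·5 = 21
J: 3·4+2·0 = 12 | 3·0+3·4 = 12
gcd(3,2,3,3) = 1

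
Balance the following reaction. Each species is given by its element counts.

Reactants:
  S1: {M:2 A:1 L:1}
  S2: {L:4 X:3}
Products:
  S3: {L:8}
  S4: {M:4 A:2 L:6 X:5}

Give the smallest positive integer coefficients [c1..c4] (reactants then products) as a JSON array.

Coefficients: [6, 5, 1, 3]

M: 6·2+5·0 = 12 | 1·0+3·4 = 12
A: 6·1+5·0 = 6 | 1·0+3·2 = 6
L: 6·1+5·4 = 26 | 1·8+3·6 = 26
X: 6·0+5·3 = 15 | 1·0+3·5 = 15
gcd(6,5,1,3) = 1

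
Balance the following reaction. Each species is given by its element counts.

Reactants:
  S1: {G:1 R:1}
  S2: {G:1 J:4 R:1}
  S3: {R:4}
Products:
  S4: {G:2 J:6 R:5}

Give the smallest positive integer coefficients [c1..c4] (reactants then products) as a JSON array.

Coefficients: [2, 6, 3, 4]

G: 2·1+6·1+3·0 = 8 | 4·2 = 8
J: 2·0+6·4+3·0 = 24 | 4·6 = 24
R: 2·1+6·1+3·4 = 20 | 4·5 = 20
gcd(2,6,3,4) = 1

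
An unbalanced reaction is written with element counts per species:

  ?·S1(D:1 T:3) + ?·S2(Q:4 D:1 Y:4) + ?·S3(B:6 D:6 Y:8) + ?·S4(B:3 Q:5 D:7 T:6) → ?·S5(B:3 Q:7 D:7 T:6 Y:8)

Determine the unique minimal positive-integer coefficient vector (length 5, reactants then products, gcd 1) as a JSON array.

B: 4·0+4·0+1·6+1·3 = 9 | 3·3 = 9
Q: 4·0+4·4+1·0+1·5 = 21 | 3·7 = 21
D: 4·1+4·1+1·6+1·7 = 21 | 3·7 = 21
T: 4·3+4·0+1·0+1·6 = 18 | 3·6 = 18
Y: 4·0+4·4+1·8+1·0 = 24 | 3·8 = 24
gcd(4,4,1,1,3) = 1

Coefficients: [4, 4, 1, 1, 3]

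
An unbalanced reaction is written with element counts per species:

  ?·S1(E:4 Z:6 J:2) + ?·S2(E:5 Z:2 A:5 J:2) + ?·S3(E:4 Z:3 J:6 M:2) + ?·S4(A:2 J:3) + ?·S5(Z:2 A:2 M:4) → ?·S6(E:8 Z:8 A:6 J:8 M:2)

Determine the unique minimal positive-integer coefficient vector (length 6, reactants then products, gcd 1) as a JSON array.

Coefficients: [5, 4, 2, 6, 2, 6]

E: 5·4+4·5+2·4+6·0+2·0 = 48 | 6·8 = 48
Z: 5·6+4·2+2·3+6·0+2·2 = 48 | 6·8 = 48
A: 5·0+4·5+2·0+6·2+2·2 = 36 | 6·6 = 36
J: 5·2+4·2+2·6+6·3+2·0 = 48 | 6·8 = 48
M: 5·0+4·0+2·2+6·0+2·4 = 12 | 6·2 = 12
gcd(5,4,2,6,2,6) = 1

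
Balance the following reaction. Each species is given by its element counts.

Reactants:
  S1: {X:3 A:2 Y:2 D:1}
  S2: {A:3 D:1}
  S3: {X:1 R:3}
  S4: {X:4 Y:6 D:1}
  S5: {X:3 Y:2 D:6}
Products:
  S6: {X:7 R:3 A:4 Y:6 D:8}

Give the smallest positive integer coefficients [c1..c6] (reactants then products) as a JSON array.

Coefficients: [1, 6, 5, 3, 5, 5]

X: 1·3+6·0+5·1+3·4+5·3 = 35 | 5·7 = 35
R: 1·0+6·0+5·3+3·0+5·0 = 15 | 5·3 = 15
A: 1·2+6·3+5·0+3·0+5·0 = 20 | 5·4 = 20
Y: 1·2+6·0+5·0+3·6+5·2 = 30 | 5·6 = 30
D: 1·1+6·1+5·0+3·1+5·6 = 40 | 5·8 = 40
gcd(1,6,5,3,5,5) = 1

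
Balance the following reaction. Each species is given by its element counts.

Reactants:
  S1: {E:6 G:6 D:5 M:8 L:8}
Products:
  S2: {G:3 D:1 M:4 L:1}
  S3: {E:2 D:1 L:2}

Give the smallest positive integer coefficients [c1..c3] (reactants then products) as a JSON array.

E: 1·6 = 6 | 2·0+3·2 = 6
G: 1·6 = 6 | 2·3+3·0 = 6
D: 1·5 = 5 | 2·1+3·1 = 5
M: 1·8 = 8 | 2·4+3·0 = 8
L: 1·8 = 8 | 2·1+3·2 = 8
gcd(1,2,3) = 1

Coefficients: [1, 2, 3]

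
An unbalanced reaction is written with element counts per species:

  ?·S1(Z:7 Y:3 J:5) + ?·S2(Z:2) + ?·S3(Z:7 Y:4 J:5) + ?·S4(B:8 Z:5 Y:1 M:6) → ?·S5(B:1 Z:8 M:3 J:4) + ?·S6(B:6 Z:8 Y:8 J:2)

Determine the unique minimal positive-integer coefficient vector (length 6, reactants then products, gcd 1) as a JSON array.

Coefficients: [2, 5, 2, 2, 4, 2]

B: 2·0+5·0+2·0+2·8 = 16 | 4·1+2·6 = 16
Z: 2·7+5·2+2·7+2·5 = 48 | 4·8+2·8 = 48
Y: 2·3+5·0+2·4+2·1 = 16 | 4·0+2·8 = 16
M: 2·0+5·0+2·0+2·6 = 12 | 4·3+2·0 = 12
J: 2·5+5·0+2·5+2·0 = 20 | 4·4+2·2 = 20
gcd(2,5,2,2,4,2) = 1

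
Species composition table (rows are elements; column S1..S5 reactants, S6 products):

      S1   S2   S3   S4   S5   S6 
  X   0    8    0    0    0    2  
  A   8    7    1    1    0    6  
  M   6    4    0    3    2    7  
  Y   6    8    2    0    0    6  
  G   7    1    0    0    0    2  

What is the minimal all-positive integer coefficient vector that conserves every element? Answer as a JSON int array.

X: 1·0+1·8+5·0+4·0+3·0 = 8 | 4·2 = 8
A: 1·8+1·7+5·1+4·1+3·0 = 24 | 4·6 = 24
M: 1·6+1·4+5·0+4·3+3·2 = 28 | 4·7 = 28
Y: 1·6+1·8+5·2+4·0+3·0 = 24 | 4·6 = 24
G: 1·7+1·1+5·0+4·0+3·0 = 8 | 4·2 = 8
gcd(1,1,5,4,3,4) = 1

Coefficients: [1, 1, 5, 4, 3, 4]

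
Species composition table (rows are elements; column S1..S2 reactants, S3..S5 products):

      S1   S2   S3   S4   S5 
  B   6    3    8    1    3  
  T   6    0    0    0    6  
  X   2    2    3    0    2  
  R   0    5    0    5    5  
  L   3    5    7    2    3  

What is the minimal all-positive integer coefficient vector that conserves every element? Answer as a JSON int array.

Coefficients: [5, 6, 4, 1, 5]

B: 5·6+6·3 = 48 | 4·8+1·1+5·3 = 48
T: 5·6+6·0 = 30 | 4·0+1·0+5·6 = 30
X: 5·2+6·2 = 22 | 4·3+1·0+5·2 = 22
R: 5·0+6·5 = 30 | 4·0+1·5+5·5 = 30
L: 5·3+6·5 = 45 | 4·7+1·2+5·3 = 45
gcd(5,6,4,1,5) = 1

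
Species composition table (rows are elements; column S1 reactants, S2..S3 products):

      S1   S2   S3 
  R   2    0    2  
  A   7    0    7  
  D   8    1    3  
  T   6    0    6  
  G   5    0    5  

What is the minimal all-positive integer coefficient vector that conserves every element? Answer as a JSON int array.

R: 1·2 = 2 | 5·0+1·2 = 2
A: 1·7 = 7 | 5·0+1·7 = 7
D: 1·8 = 8 | 5·1+1·3 = 8
T: 1·6 = 6 | 5·0+1·6 = 6
G: 1·5 = 5 | 5·0+1·5 = 5
gcd(1,5,1) = 1

Coefficients: [1, 5, 1]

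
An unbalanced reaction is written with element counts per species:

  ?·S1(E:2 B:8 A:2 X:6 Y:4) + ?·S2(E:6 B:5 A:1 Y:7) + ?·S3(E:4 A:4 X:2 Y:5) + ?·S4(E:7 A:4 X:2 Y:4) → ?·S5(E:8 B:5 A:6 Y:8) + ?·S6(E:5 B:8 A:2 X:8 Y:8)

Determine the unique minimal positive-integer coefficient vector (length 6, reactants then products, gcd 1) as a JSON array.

Coefficients: [5, 4, 4, 1, 4, 5]

E: 5·2+4·6+4·4+1·7 = 57 | 4·8+5·5 = 57
B: 5·8+4·5+4·0+1·0 = 60 | 4·5+5·8 = 60
A: 5·2+4·1+4·4+1·4 = 34 | 4·6+5·2 = 34
X: 5·6+4·0+4·2+1·2 = 40 | 4·0+5·8 = 40
Y: 5·4+4·7+4·5+1·4 = 72 | 4·8+5·8 = 72
gcd(5,4,4,1,4,5) = 1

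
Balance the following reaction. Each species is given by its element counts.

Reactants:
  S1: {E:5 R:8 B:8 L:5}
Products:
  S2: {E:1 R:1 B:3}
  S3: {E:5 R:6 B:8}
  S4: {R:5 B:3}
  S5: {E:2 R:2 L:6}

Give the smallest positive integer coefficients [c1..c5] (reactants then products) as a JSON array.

E: 6·5 = 30 | 5·1+3·5+3·0+5·2 = 30
R: 6·8 = 48 | 5·1+3·6+3·5+5·2 = 48
B: 6·8 = 48 | 5·3+3·8+3·3+5·0 = 48
L: 6·5 = 30 | 5·0+3·0+3·0+5·6 = 30
gcd(6,5,3,3,5) = 1

Coefficients: [6, 5, 3, 3, 5]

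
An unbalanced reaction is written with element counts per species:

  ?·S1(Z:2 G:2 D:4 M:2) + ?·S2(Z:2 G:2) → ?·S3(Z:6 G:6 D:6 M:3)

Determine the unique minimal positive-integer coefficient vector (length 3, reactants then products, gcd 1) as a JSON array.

Z: 3·2+3·2 = 12 | 2·6 = 12
G: 3·2+3·2 = 12 | 2·6 = 12
D: 3·4+3·0 = 12 | 2·6 = 12
M: 3·2+3·0 = 6 | 2·3 = 6
gcd(3,3,2) = 1

Coefficients: [3, 3, 2]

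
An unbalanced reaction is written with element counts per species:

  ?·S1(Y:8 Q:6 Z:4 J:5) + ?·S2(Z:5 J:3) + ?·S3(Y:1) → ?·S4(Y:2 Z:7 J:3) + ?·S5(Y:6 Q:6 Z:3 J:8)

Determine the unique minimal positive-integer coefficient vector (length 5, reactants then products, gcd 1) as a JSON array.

Coefficients: [1, 4, 4, 3, 1]

Y: 1·8+4·0+4·1 = 12 | 3·2+1·6 = 12
Q: 1·6+4·0+4·0 = 6 | 3·0+1·6 = 6
Z: 1·4+4·5+4·0 = 24 | 3·7+1·3 = 24
J: 1·5+4·3+4·0 = 17 | 3·3+1·8 = 17
gcd(1,4,4,3,1) = 1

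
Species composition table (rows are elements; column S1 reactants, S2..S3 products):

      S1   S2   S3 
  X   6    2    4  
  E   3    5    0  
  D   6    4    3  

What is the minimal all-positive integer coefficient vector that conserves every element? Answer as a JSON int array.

Coefficients: [5, 3, 6]

X: 5·6 = 30 | 3·2+6·4 = 30
E: 5·3 = 15 | 3·5+6·0 = 15
D: 5·6 = 30 | 3·4+6·3 = 30
gcd(5,3,6) = 1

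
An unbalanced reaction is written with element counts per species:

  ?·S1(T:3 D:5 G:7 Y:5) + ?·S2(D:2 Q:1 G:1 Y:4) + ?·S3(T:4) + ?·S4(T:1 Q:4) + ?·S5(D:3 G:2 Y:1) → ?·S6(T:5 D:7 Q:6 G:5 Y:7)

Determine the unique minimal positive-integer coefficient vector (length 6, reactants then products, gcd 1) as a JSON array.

Coefficients: [1, 6, 4, 6, 6, 5]

T: 1·3+6·0+4·4+6·1+6·0 = 25 | 5·5 = 25
D: 1·5+6·2+4·0+6·0+6·3 = 35 | 5·7 = 35
Q: 1·0+6·1+4·0+6·4+6·0 = 30 | 5·6 = 30
G: 1·7+6·1+4·0+6·0+6·2 = 25 | 5·5 = 25
Y: 1·5+6·4+4·0+6·0+6·1 = 35 | 5·7 = 35
gcd(1,6,4,6,6,5) = 1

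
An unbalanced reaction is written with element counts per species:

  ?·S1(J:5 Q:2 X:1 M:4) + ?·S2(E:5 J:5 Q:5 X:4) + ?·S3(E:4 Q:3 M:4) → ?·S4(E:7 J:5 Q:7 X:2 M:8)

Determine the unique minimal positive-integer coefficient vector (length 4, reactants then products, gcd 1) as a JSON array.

Coefficients: [2, 1, 4, 3]

E: 2·0+1·5+4·4 = 21 | 3·7 = 21
J: 2·5+1·5+4·0 = 15 | 3·5 = 15
Q: 2·2+1·5+4·3 = 21 | 3·7 = 21
X: 2·1+1·4+4·0 = 6 | 3·2 = 6
M: 2·4+1·0+4·4 = 24 | 3·8 = 24
gcd(2,1,4,3) = 1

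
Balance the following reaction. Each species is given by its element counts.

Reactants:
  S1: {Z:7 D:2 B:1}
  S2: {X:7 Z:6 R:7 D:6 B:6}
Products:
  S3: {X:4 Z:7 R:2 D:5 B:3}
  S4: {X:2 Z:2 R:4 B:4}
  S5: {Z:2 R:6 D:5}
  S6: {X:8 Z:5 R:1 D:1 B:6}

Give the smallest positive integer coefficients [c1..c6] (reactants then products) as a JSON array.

Coefficients: [3, 6, 5, 3, 3, 2]

X: 3·0+6·7 = 42 | 5·4+3·2+3·0+2·8 = 42
Z: 3·7+6·6 = 57 | 5·7+3·2+3·2+2·5 = 57
R: 3·0+6·7 = 42 | 5·2+3·4+3·6+2·1 = 42
D: 3·2+6·6 = 42 | 5·5+3·0+3·5+2·1 = 42
B: 3·1+6·6 = 39 | 5·3+3·4+3·0+2·6 = 39
gcd(3,6,5,3,3,2) = 1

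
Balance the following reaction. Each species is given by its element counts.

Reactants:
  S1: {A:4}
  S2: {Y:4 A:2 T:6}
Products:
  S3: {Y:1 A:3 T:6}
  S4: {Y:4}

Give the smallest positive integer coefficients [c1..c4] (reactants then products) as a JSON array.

Coefficients: [1, 4, 4, 3]

Y: 1·0+4·4 = 16 | 4·1+3·4 = 16
A: 1·4+4·2 = 12 | 4·3+3·0 = 12
T: 1·0+4·6 = 24 | 4·6+3·0 = 24
gcd(1,4,4,3) = 1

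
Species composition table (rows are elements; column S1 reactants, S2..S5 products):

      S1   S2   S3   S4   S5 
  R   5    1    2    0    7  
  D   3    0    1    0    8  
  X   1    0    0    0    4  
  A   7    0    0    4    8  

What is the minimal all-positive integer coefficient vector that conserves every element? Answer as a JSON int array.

Coefficients: [4, 5, 4, 5, 1]

R: 4·5 = 20 | 5·1+4·2+5·0+1·7 = 20
D: 4·3 = 12 | 5·0+4·1+5·0+1·8 = 12
X: 4·1 = 4 | 5·0+4·0+5·0+1·4 = 4
A: 4·7 = 28 | 5·0+4·0+5·4+1·8 = 28
gcd(4,5,4,5,1) = 1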